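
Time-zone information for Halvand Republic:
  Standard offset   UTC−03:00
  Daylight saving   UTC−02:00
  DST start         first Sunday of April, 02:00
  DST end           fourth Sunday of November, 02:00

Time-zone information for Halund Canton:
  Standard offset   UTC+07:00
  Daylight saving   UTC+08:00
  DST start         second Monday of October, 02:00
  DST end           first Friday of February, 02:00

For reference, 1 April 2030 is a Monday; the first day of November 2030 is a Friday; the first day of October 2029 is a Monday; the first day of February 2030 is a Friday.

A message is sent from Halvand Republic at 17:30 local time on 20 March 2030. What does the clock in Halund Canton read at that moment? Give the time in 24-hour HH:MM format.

1 April 2030 is a Monday, so the first Sunday is April 7.
1 November 2030 is a Friday, so the first Sunday is November 3 and the fourth is November 24.
20 March 2030 does not fall between 7 April and 24 November, so daylight saving is not in effect and Halvand Republic is at UTC−03:00.
17:30 Halvand Republic + 3h = 20:30 UTC.
1 October 2029 is a Monday, so the first Monday is October 1 and the second is October 8.
1 February 2030 is a Friday, so the first Friday is February 1.
At the standard offset (UTC+07:00), 20:30 UTC + 7h = 03:30 Halund Canton standard time (rolling into the next day, 21 March 2030).
The standard-time date in Halund Canton, 21 March 2030, does not fall between 8 October 2029 and 1 February 2030, so daylight saving is not in effect and Halund Canton is at UTC+07:00.
20:30 UTC + 7h = 03:30 Halund Canton (rolling into the next day, 21 March 2030).

03:30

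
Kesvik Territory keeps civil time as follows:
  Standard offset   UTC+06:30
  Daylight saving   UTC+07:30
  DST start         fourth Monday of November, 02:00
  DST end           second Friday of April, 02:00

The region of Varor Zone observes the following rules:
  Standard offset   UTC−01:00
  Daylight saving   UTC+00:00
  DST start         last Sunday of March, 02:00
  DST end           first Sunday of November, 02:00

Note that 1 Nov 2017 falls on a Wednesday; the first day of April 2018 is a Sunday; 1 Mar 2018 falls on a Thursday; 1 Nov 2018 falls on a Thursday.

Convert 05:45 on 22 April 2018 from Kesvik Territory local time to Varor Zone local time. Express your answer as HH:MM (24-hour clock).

23:15

1 November 2017 is a Wednesday, so the first Monday is November 6 and the fourth is November 27.
1 April 2018 is a Sunday, so the first Friday is April 6 and the second is April 13.
Daylight saving runs 27 November 2017 – 13 April 2018; 22 April 2018 is outside that window, so Kesvik Territory is on standard time at UTC+06:30.
05:45 Kesvik Territory − 6h30m = 23:15 UTC (rolling into the previous day, 21 April 2018).
1 March 2018 is a Thursday, so Sundays fall on 4, 11, 18, 25; the last is March 25.
1 November 2018 is a Thursday, so the first Sunday is November 4.
At the standard offset (UTC−01:00), 23:15 UTC − 1h = 22:15 Varor Zone standard time.
The standard-time date in Varor Zone, 21 April 2018, lies within the daylight-saving period (25 March – 4 November), so Varor Zone is on daylight time, UTC+00:00.
23:15 UTC + 0h = 23:15 Varor Zone.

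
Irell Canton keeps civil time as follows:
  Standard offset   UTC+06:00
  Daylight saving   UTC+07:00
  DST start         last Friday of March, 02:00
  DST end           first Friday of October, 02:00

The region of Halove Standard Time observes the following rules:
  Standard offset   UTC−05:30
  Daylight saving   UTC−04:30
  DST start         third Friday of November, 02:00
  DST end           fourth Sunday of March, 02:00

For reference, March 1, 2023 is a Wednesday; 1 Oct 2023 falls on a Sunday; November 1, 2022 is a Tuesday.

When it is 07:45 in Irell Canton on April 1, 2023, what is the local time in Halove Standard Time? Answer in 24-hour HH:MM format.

19:15

1 March 2023 is a Wednesday, so Fridays fall on 3, 10, 17, 24, 31; the last is March 31.
1 October 2023 is a Sunday, so the first Friday is October 6.
Daylight saving runs 31 March – 6 October; April 1, 2023 is inside that window, so Irell Canton is at UTC+07:00.
07:45 Irell Canton − 7h = 00:45 UTC.
1 November 2022 is a Tuesday, so the first Friday is November 4 and the third is November 18.
1 March 2023 is a Wednesday, so the first Sunday is March 5 and the fourth is March 26.
At the standard offset (UTC−05:30), 00:45 UTC − 5h30m = 19:15 Halove Standard Time standard time (rolling into the previous day, 31 March 2023).
The standard-time date in Halove Standard Time, March 31, 2023, does not fall between 18 November 2022 and 26 March 2023, so daylight saving is not in effect and Halove Standard Time is at UTC−05:30.
00:45 UTC − 5h30m = 19:15 Halove Standard Time (rolling into the previous day, 31 March 2023).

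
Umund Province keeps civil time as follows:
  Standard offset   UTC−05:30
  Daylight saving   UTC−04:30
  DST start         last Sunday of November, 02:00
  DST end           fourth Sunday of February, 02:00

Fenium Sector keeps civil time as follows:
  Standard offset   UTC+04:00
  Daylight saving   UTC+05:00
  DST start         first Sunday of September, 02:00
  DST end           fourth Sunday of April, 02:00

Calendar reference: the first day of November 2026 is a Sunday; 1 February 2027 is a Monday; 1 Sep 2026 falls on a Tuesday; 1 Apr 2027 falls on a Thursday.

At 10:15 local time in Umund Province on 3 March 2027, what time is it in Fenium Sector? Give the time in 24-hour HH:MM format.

20:45

1 November 2026 is a Sunday, so Sundays fall on 1, 8, 15, 22, 29; the last is November 29.
1 February 2027 is a Monday, so the first Sunday is February 7 and the fourth is February 28.
Daylight saving runs 29 November 2026 – 28 February 2027; 3 March 2027 is outside that window, so Umund Province is on standard time at UTC−05:30.
10:15 Umund Province + 5h30m = 15:45 UTC.
1 September 2026 is a Tuesday, so the first Sunday is September 6.
1 April 2027 is a Thursday, so the first Sunday is April 4 and the fourth is April 25.
At the standard offset (UTC+04:00), 15:45 UTC + 4h = 19:45 Fenium Sector standard time.
The standard-time date in Fenium Sector, 3 March 2027, falls between 6 September 2026 and 25 April 2027, so daylight saving is in effect and Fenium Sector is at UTC+05:00.
15:45 UTC + 5h = 20:45 Fenium Sector.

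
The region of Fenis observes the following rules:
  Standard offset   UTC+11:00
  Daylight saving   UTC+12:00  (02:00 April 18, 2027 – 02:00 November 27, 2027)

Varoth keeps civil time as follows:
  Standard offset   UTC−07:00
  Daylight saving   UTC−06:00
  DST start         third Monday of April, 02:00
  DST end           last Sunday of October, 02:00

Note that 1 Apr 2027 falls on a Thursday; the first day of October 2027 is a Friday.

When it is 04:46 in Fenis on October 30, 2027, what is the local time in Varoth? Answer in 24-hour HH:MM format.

October 30, 2027 lies within the daylight-saving period (18 April – 27 November), so Fenis is on daylight time, UTC+12:00.
04:46 Fenis − 12h = 16:46 UTC (rolling into the previous day, 29 October 2027).
1 April 2027 is a Thursday, so the first Monday is April 5 and the third is April 19.
1 October 2027 is a Friday, so Sundays fall on 3, 10, 17, 24, 31; the last is October 31.
At the standard offset (UTC−07:00), 16:46 UTC − 7h = 09:46 Varoth standard time.
Daylight saving runs 19 April – 31 October; the standard-time date in Varoth, October 29, 2027, is inside that window, so Varoth is at UTC−06:00.
16:46 UTC − 6h = 10:46 Varoth.

10:46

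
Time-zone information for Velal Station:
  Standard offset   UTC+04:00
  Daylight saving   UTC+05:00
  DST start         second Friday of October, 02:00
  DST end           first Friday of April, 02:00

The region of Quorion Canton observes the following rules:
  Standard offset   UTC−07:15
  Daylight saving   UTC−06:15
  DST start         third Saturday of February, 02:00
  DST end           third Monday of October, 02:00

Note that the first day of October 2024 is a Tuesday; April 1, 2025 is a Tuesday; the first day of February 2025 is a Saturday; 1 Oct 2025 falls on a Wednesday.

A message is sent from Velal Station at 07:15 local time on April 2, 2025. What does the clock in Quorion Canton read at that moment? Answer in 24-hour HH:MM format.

1 October 2024 is a Tuesday, so the first Friday is October 4 and the second is October 11.
1 April 2025 is a Tuesday, so the first Friday is April 4.
April 2, 2025 falls between 11 October 2024 and 4 April 2025, so daylight saving is in effect and Velal Station is at UTC+05:00.
07:15 Velal Station − 5h = 02:15 UTC.
1 February 2025 is a Saturday, so the first Saturday is February 1 and the third is February 15.
1 October 2025 is a Wednesday, so the first Monday is October 6 and the third is October 20.
At the standard offset (UTC−07:15), 02:15 UTC − 7h15m = 19:00 Quorion Canton standard time (rolling into the previous day, 1 April 2025).
The standard-time date in Quorion Canton, April 1, 2025, lies within the daylight-saving period (15 February – 20 October), so Quorion Canton is on daylight time, UTC−06:15.
02:15 UTC − 6h15m = 20:00 Quorion Canton (rolling into the previous day, 1 April 2025).

20:00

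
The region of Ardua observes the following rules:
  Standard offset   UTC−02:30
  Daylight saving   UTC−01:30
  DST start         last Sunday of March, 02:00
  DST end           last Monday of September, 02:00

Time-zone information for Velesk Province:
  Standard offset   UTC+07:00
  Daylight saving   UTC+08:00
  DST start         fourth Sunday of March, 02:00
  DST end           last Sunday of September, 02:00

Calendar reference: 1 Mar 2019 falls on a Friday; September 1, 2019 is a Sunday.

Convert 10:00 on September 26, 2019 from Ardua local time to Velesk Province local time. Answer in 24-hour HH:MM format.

1 March 2019 is a Friday, so Sundays fall on 3, 10, 17, 24, 31; the last is March 31.
1 September 2019 is a Sunday, so Mondays fall on 2, 9, 16, 23, 30; the last is September 30.
September 26, 2019 lies within the daylight-saving period (31 March – 30 September), so Ardua is on daylight time, UTC−01:30.
10:00 Ardua + 1h30m = 11:30 UTC.
1 March 2019 is a Friday, so the first Sunday is March 3 and the fourth is March 24.
1 September 2019 is a Sunday, so Sundays fall on 1, 8, 15, 22, 29; the last is September 29.
At the standard offset (UTC+07:00), 11:30 UTC + 7h = 18:30 Velesk Province standard time.
Daylight saving runs 24 March – 29 September; the standard-time date in Velesk Province, September 26, 2019, is inside that window, so Velesk Province is at UTC+08:00.
11:30 UTC + 8h = 19:30 Velesk Province.

19:30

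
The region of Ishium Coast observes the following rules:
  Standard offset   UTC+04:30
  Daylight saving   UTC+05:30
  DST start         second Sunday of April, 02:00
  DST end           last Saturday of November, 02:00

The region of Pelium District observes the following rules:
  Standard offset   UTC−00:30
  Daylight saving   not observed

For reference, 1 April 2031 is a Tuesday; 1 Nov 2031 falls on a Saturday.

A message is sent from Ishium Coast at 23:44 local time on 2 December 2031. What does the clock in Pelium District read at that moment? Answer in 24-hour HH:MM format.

1 April 2031 is a Tuesday, so the first Sunday is April 6 and the second is April 13.
1 November 2031 is a Saturday, so Saturdays fall on 1, 8, 15, 22, 29; the last is November 29.
2 December 2031 is outside the daylight-saving period (13 April – 29 November), so Ishium Coast is on standard time, UTC+04:30.
23:44 Ishium Coast − 4h30m = 19:14 UTC.
Pelium District stays on UTC−00:30 all year.
19:14 UTC − 0h30m = 18:44 Pelium District.

18:44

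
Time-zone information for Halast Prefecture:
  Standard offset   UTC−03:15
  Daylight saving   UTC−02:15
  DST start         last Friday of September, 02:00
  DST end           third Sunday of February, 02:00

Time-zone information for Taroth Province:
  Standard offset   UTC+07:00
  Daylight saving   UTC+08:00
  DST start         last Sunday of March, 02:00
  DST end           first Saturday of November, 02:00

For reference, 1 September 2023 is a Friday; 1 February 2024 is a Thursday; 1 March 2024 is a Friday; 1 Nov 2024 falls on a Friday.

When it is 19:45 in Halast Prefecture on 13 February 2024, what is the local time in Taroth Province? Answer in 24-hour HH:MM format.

05:00

1 September 2023 is a Friday, so Fridays fall on 1, 8, 15, 22, 29; the last is September 29.
1 February 2024 is a Thursday, so the first Sunday is February 4 and the third is February 18.
13 February 2024 lies within the daylight-saving period (29 September 2023 – 18 February 2024), so Halast Prefecture is on daylight time, UTC−02:15.
19:45 Halast Prefecture + 2h15m = 22:00 UTC.
1 March 2024 is a Friday, so Sundays fall on 3, 10, 17, 24, 31; the last is March 31.
1 November 2024 is a Friday, so the first Saturday is November 2.
At the standard offset (UTC+07:00), 22:00 UTC + 7h = 05:00 Taroth Province standard time (rolling into the next day, 14 February 2024).
The standard-time date in Taroth Province, 14 February 2024, is outside the daylight-saving period (31 March – 2 November), so Taroth Province is on standard time, UTC+07:00.
22:00 UTC + 7h = 05:00 Taroth Province (rolling into the next day, 14 February 2024).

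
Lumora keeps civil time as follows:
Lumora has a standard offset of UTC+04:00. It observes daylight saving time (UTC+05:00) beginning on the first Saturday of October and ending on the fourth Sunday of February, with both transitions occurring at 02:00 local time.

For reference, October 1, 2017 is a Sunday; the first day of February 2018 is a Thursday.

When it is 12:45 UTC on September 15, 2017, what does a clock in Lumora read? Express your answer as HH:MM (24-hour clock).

16:45

1 October 2017 is a Sunday, so the first Saturday is October 7.
1 February 2018 is a Thursday, so the first Sunday is February 4 and the fourth is February 25.
At the standard offset (UTC+04:00), 12:45 UTC + 4h = 16:45 Lumora standard time.
The standard-time date in Lumora, September 15, 2017, does not fall between 7 October 2017 and 25 February 2018, so daylight saving is not in effect and Lumora is at UTC+04:00.
12:45 UTC + 4h = 16:45 local.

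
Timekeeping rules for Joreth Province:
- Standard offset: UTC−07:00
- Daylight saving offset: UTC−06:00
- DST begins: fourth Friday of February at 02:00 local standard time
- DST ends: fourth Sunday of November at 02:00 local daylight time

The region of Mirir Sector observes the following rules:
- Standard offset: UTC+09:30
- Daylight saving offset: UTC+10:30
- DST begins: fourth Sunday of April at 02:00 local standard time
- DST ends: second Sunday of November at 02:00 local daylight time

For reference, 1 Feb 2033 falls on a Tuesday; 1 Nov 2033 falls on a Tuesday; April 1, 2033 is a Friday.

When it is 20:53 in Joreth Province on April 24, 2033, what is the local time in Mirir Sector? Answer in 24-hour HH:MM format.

1 February 2033 is a Tuesday, so the first Friday is February 4 and the fourth is February 25.
1 November 2033 is a Tuesday, so the first Sunday is November 6 and the fourth is November 27.
Daylight saving runs 25 February – 27 November; April 24, 2033 is inside that window, so Joreth Province is at UTC−06:00.
20:53 Joreth Province + 6h = 02:53 UTC (rolling into the next day, 25 April 2033).
1 April 2033 is a Friday, so the first Sunday is April 3 and the fourth is April 24.
1 November 2033 is a Tuesday, so the first Sunday is November 6 and the second is November 13.
At the standard offset (UTC+09:30), 02:53 UTC + 9h30m = 12:23 Mirir Sector standard time.
Daylight saving runs 24 April – 13 November; the standard-time date in Mirir Sector, April 25, 2033, is inside that window, so Mirir Sector is at UTC+10:30.
02:53 UTC + 10h30m = 13:23 Mirir Sector.

13:23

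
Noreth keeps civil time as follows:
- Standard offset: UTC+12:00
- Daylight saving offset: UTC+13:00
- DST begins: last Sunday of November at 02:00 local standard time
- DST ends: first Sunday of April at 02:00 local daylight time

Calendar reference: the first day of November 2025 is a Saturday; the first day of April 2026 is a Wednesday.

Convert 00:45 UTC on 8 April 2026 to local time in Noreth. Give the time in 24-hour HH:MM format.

1 November 2025 is a Saturday, so Sundays fall on 2, 9, 16, 23, 30; the last is November 30.
1 April 2026 is a Wednesday, so the first Sunday is April 5.
At the standard offset (UTC+12:00), 00:45 UTC + 12h = 12:45 Noreth standard time.
Daylight saving runs 30 November 2025 – 5 April 2026; the standard-time date in Noreth, 8 April 2026, is outside that window, so Noreth is on standard time at UTC+12:00.
00:45 UTC + 12h = 12:45 local.

12:45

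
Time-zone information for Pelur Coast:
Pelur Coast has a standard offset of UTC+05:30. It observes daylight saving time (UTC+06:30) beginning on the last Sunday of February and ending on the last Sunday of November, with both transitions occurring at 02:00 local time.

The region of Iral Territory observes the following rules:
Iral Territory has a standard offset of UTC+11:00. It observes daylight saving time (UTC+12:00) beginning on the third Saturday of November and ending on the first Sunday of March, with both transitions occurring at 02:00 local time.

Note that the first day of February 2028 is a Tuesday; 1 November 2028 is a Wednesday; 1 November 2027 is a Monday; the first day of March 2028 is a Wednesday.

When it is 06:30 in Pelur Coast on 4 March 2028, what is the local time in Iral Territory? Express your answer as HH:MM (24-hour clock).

12:00

1 February 2028 is a Tuesday, so Sundays fall on 6, 13, 20, 27; the last is February 27.
1 November 2028 is a Wednesday, so Sundays fall on 5, 12, 19, 26; the last is November 26.
Daylight saving runs 27 February – 26 November; 4 March 2028 is inside that window, so Pelur Coast is at UTC+06:30.
06:30 Pelur Coast − 6h30m = 00:00 UTC.
1 November 2027 is a Monday, so the first Saturday is November 6 and the third is November 20.
1 March 2028 is a Wednesday, so the first Sunday is March 5.
At the standard offset (UTC+11:00), 00:00 UTC + 11h = 11:00 Iral Territory standard time.
The standard-time date in Iral Territory, 4 March 2028, falls between 20 November 2027 and 5 March 2028, so daylight saving is in effect and Iral Territory is at UTC+12:00.
00:00 UTC + 12h = 12:00 Iral Territory.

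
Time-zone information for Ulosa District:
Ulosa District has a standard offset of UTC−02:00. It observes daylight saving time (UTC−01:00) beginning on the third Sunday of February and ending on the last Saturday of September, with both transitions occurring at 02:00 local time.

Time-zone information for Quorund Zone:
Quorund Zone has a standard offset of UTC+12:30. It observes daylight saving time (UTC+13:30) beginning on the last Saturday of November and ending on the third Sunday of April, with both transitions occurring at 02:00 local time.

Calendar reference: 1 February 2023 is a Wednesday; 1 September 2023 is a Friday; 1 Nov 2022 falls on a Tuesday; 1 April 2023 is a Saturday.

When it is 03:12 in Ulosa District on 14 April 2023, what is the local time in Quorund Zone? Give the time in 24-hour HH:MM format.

17:42

1 February 2023 is a Wednesday, so the first Sunday is February 5 and the third is February 19.
1 September 2023 is a Friday, so Saturdays fall on 2, 9, 16, 23, 30; the last is September 30.
Daylight saving runs 19 February – 30 September; 14 April 2023 is inside that window, so Ulosa District is at UTC−01:00.
03:12 Ulosa District + 1h = 04:12 UTC.
1 November 2022 is a Tuesday, so Saturdays fall on 5, 12, 19, 26; the last is November 26.
1 April 2023 is a Saturday, so the first Sunday is April 2 and the third is April 16.
At the standard offset (UTC+12:30), 04:12 UTC + 12h30m = 16:42 Quorund Zone standard time.
The standard-time date in Quorund Zone, 14 April 2023, lies within the daylight-saving period (26 November 2022 – 16 April 2023), so Quorund Zone is on daylight time, UTC+13:30.
04:12 UTC + 13h30m = 17:42 Quorund Zone.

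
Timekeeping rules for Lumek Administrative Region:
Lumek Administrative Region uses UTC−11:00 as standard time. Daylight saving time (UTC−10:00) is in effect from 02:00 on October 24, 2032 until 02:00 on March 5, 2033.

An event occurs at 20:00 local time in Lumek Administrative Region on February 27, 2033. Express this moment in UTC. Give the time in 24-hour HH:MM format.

06:00

Daylight saving runs 24 October 2032 – 5 March 2033; February 27, 2033 is inside that window, so Lumek Administrative Region is at UTC−10:00.
20:00 local + 10h = 06:00 UTC (rolling into the next day, 28 February 2033).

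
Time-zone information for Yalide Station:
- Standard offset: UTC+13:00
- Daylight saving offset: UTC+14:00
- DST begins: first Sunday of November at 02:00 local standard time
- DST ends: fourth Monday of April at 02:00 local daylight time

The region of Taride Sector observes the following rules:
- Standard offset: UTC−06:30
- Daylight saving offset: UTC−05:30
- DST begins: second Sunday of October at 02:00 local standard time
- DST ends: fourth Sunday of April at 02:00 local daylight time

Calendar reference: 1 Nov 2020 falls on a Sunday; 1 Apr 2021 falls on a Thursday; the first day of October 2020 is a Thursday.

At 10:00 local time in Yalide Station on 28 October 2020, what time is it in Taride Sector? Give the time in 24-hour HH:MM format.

15:30

1 November 2020 is a Sunday, so the first Sunday is November 1.
1 April 2021 is a Thursday, so the first Monday is April 5 and the fourth is April 26.
28 October 2020 is outside the daylight-saving period (1 November 2020 – 26 April 2021), so Yalide Station is on standard time, UTC+13:00.
10:00 Yalide Station − 13h = 21:00 UTC (rolling into the previous day, 27 October 2020).
1 October 2020 is a Thursday, so the first Sunday is October 4 and the second is October 11.
1 April 2021 is a Thursday, so the first Sunday is April 4 and the fourth is April 25.
At the standard offset (UTC−06:30), 21:00 UTC − 6h30m = 14:30 Taride Sector standard time.
The standard-time date in Taride Sector, 27 October 2020, lies within the daylight-saving period (11 October 2020 – 25 April 2021), so Taride Sector is on daylight time, UTC−05:30.
21:00 UTC − 5h30m = 15:30 Taride Sector.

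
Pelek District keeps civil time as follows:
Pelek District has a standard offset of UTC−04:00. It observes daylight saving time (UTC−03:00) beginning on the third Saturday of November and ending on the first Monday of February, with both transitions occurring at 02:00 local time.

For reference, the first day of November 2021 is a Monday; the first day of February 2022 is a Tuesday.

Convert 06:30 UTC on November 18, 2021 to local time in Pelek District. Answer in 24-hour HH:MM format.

02:30

1 November 2021 is a Monday, so the first Saturday is November 6 and the third is November 20.
1 February 2022 is a Tuesday, so the first Monday is February 7.
At the standard offset (UTC−04:00), 06:30 UTC − 4h = 02:30 Pelek District standard time.
Daylight saving runs 20 November 2021 – 7 February 2022; the standard-time date in Pelek District, November 18, 2021, is outside that window, so Pelek District is on standard time at UTC−04:00.
06:30 UTC − 4h = 02:30 local.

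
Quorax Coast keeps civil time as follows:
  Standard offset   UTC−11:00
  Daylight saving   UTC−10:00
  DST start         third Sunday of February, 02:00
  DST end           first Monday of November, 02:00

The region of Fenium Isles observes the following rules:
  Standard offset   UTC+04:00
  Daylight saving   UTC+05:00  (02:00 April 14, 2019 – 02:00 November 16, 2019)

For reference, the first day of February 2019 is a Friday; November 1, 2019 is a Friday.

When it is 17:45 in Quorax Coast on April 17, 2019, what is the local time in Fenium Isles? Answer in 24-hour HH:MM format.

08:45

1 February 2019 is a Friday, so the first Sunday is February 3 and the third is February 17.
1 November 2019 is a Friday, so the first Monday is November 4.
April 17, 2019 falls between 17 February and 4 November, so daylight saving is in effect and Quorax Coast is at UTC−10:00.
17:45 Quorax Coast + 10h = 03:45 UTC (rolling into the next day, 18 April 2019).
At the standard offset (UTC+04:00), 03:45 UTC + 4h = 07:45 Fenium Isles standard time.
The standard-time date in Fenium Isles, April 18, 2019, falls between 14 April and 16 November, so daylight saving is in effect and Fenium Isles is at UTC+05:00.
03:45 UTC + 5h = 08:45 Fenium Isles.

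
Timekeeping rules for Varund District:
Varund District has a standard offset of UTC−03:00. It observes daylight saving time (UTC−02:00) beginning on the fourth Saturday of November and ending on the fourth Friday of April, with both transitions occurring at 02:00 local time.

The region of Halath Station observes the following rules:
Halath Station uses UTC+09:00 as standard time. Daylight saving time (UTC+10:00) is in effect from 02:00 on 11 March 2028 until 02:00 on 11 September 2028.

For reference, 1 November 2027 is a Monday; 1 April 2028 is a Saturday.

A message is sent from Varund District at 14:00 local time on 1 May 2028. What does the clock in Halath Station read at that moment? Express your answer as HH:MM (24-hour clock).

03:00

1 November 2027 is a Monday, so the first Saturday is November 6 and the fourth is November 27.
1 April 2028 is a Saturday, so the first Friday is April 7 and the fourth is April 28.
Daylight saving runs 27 November 2027 – 28 April 2028; 1 May 2028 is outside that window, so Varund District is on standard time at UTC−03:00.
14:00 Varund District + 3h = 17:00 UTC.
At the standard offset (UTC+09:00), 17:00 UTC + 9h = 02:00 Halath Station standard time (rolling into the next day, 2 May 2028).
The standard-time date in Halath Station, 2 May 2028, lies within the daylight-saving period (11 March – 11 September), so Halath Station is on daylight time, UTC+10:00.
17:00 UTC + 10h = 03:00 Halath Station (rolling into the next day, 2 May 2028).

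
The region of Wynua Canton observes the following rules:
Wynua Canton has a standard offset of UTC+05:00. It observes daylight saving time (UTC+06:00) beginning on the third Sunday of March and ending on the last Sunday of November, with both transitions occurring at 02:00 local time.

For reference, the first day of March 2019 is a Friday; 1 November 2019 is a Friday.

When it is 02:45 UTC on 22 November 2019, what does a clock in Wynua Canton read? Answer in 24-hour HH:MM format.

1 March 2019 is a Friday, so the first Sunday is March 3 and the third is March 17.
1 November 2019 is a Friday, so Sundays fall on 3, 10, 17, 24; the last is November 24.
At the standard offset (UTC+05:00), 02:45 UTC + 5h = 07:45 Wynua Canton standard time.
The standard-time date in Wynua Canton, 22 November 2019, falls between 17 March and 24 November, so daylight saving is in effect and Wynua Canton is at UTC+06:00.
02:45 UTC + 6h = 08:45 local.

08:45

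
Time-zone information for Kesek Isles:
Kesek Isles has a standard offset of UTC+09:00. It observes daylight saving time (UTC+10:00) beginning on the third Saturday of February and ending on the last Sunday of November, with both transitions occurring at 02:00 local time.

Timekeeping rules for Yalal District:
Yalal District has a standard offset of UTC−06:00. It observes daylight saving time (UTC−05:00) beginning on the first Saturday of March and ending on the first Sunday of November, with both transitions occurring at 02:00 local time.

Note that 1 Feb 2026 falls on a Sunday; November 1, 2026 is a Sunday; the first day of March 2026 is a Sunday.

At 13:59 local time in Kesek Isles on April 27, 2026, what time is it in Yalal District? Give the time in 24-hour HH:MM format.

22:59

1 February 2026 is a Sunday, so the first Saturday is February 7 and the third is February 21.
1 November 2026 is a Sunday, so Sundays fall on 1, 8, 15, 22, 29; the last is November 29.
April 27, 2026 lies within the daylight-saving period (21 February – 29 November), so Kesek Isles is on daylight time, UTC+10:00.
13:59 Kesek Isles − 10h = 03:59 UTC.
1 March 2026 is a Sunday, so the first Saturday is March 7.
1 November 2026 is a Sunday, so the first Sunday is November 1.
At the standard offset (UTC−06:00), 03:59 UTC − 6h = 21:59 Yalal District standard time (rolling into the previous day, 26 April 2026).
The standard-time date in Yalal District, April 26, 2026, lies within the daylight-saving period (7 March – 1 November), so Yalal District is on daylight time, UTC−05:00.
03:59 UTC − 5h = 22:59 Yalal District (rolling into the previous day, 26 April 2026).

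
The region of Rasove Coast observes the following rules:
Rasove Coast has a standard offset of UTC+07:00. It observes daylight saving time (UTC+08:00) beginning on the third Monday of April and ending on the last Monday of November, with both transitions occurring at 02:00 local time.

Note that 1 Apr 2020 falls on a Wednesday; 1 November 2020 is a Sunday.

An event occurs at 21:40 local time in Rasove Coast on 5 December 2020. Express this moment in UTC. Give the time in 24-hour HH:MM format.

14:40

1 April 2020 is a Wednesday, so the first Monday is April 6 and the third is April 20.
1 November 2020 is a Sunday, so Mondays fall on 2, 9, 16, 23, 30; the last is November 30.
5 December 2020 does not fall between 20 April and 30 November, so daylight saving is not in effect and Rasove Coast is at UTC+07:00.
21:40 local − 7h = 14:40 UTC.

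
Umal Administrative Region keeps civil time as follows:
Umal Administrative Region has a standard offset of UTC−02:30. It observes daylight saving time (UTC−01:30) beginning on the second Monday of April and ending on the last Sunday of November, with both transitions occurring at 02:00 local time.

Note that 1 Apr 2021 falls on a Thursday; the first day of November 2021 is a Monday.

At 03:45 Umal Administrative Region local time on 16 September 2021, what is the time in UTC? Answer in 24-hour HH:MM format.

05:15

1 April 2021 is a Thursday, so the first Monday is April 5 and the second is April 12.
1 November 2021 is a Monday, so Sundays fall on 7, 14, 21, 28; the last is November 28.
Daylight saving runs 12 April – 28 November; 16 September 2021 is inside that window, so Umal Administrative Region is at UTC−01:30.
03:45 local + 1h30m = 05:15 UTC.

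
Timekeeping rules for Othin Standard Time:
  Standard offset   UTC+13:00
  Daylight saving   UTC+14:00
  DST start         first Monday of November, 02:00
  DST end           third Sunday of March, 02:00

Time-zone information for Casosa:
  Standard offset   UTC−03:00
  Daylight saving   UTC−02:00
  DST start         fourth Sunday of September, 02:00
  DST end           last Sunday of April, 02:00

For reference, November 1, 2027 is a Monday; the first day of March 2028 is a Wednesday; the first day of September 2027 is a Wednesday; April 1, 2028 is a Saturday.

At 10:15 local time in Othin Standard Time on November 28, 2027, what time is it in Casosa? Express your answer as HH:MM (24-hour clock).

18:15

1 November 2027 is a Monday, so the first Monday is November 1.
1 March 2028 is a Wednesday, so the first Sunday is March 5 and the third is March 19.
November 28, 2027 falls between 1 November 2027 and 19 March 2028, so daylight saving is in effect and Othin Standard Time is at UTC+14:00.
10:15 Othin Standard Time − 14h = 20:15 UTC (rolling into the previous day, 27 November 2027).
1 September 2027 is a Wednesday, so the first Sunday is September 5 and the fourth is September 26.
1 April 2028 is a Saturday, so Sundays fall on 2, 9, 16, 23, 30; the last is April 30.
At the standard offset (UTC−03:00), 20:15 UTC − 3h = 17:15 Casosa standard time.
The standard-time date in Casosa, November 27, 2027, lies within the daylight-saving period (26 September 2027 – 30 April 2028), so Casosa is on daylight time, UTC−02:00.
20:15 UTC − 2h = 18:15 Casosa.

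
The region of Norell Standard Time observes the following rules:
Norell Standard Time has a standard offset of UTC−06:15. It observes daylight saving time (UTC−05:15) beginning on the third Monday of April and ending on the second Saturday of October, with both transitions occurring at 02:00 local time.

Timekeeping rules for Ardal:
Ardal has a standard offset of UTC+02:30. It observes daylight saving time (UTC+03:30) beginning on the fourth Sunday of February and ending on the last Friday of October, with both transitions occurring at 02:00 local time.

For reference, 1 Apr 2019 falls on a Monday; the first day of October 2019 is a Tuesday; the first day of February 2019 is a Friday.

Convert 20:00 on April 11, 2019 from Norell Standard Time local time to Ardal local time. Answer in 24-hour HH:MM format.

05:45

1 April 2019 is a Monday, so the first Monday is April 1 and the third is April 15.
1 October 2019 is a Tuesday, so the first Saturday is October 5 and the second is October 12.
Daylight saving runs 15 April – 12 October; April 11, 2019 is outside that window, so Norell Standard Time is on standard time at UTC−06:15.
20:00 Norell Standard Time + 6h15m = 02:15 UTC (rolling into the next day, 12 April 2019).
1 February 2019 is a Friday, so the first Sunday is February 3 and the fourth is February 24.
1 October 2019 is a Tuesday, so Fridays fall on 4, 11, 18, 25; the last is October 25.
At the standard offset (UTC+02:30), 02:15 UTC + 2h30m = 04:45 Ardal standard time.
The standard-time date in Ardal, April 12, 2019, falls between 24 February and 25 October, so daylight saving is in effect and Ardal is at UTC+03:30.
02:15 UTC + 3h30m = 05:45 Ardal.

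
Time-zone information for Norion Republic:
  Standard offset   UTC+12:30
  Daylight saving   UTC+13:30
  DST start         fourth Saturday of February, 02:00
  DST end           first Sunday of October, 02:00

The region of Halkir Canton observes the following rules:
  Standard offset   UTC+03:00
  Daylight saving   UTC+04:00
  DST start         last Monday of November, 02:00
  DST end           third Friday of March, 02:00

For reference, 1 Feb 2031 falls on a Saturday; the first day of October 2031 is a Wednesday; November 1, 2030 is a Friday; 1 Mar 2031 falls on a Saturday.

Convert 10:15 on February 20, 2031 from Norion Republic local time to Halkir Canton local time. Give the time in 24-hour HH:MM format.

01:45

1 February 2031 is a Saturday, so the first Saturday is February 1 and the fourth is February 22.
1 October 2031 is a Wednesday, so the first Sunday is October 5.
February 20, 2031 does not fall between 22 February and 5 October, so daylight saving is not in effect and Norion Republic is at UTC+12:30.
10:15 Norion Republic − 12h30m = 21:45 UTC (rolling into the previous day, 19 February 2031).
1 November 2030 is a Friday, so Mondays fall on 4, 11, 18, 25; the last is November 25.
1 March 2031 is a Saturday, so the first Friday is March 7 and the third is March 21.
At the standard offset (UTC+03:00), 21:45 UTC + 3h = 00:45 Halkir Canton standard time (rolling into the next day, 20 February 2031).
The standard-time date in Halkir Canton, February 20, 2031, falls between 25 November 2030 and 21 March 2031, so daylight saving is in effect and Halkir Canton is at UTC+04:00.
21:45 UTC + 4h = 01:45 Halkir Canton (rolling into the next day, 20 February 2031).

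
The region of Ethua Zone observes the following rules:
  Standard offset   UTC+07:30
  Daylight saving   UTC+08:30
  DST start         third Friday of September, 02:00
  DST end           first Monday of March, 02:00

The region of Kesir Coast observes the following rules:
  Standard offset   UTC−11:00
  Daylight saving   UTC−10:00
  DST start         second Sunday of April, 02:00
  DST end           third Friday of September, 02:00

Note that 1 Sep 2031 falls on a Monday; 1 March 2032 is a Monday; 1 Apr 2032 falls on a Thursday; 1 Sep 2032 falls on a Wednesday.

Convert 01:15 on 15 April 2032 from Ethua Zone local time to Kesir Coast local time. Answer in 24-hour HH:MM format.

07:45

1 September 2031 is a Monday, so the first Friday is September 5 and the third is September 19.
1 March 2032 is a Monday, so the first Monday is March 1.
15 April 2032 does not fall between 19 September 2031 and 1 March 2032, so daylight saving is not in effect and Ethua Zone is at UTC+07:30.
01:15 Ethua Zone − 7h30m = 17:45 UTC (rolling into the previous day, 14 April 2032).
1 April 2032 is a Thursday, so the first Sunday is April 4 and the second is April 11.
1 September 2032 is a Wednesday, so the first Friday is September 3 and the third is September 17.
At the standard offset (UTC−11:00), 17:45 UTC − 11h = 06:45 Kesir Coast standard time.
The standard-time date in Kesir Coast, 14 April 2032, lies within the daylight-saving period (11 April – 17 September), so Kesir Coast is on daylight time, UTC−10:00.
17:45 UTC − 10h = 07:45 Kesir Coast.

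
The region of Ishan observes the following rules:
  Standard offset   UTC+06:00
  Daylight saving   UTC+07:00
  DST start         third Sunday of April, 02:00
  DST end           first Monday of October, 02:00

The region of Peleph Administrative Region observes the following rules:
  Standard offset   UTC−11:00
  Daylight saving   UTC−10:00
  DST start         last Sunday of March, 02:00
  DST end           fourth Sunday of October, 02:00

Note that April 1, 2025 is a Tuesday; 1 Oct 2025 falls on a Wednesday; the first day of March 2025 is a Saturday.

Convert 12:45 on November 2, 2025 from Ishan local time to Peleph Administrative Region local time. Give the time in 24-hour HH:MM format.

1 April 2025 is a Tuesday, so the first Sunday is April 6 and the third is April 20.
1 October 2025 is a Wednesday, so the first Monday is October 6.
November 2, 2025 is outside the daylight-saving period (20 April – 6 October), so Ishan is on standard time, UTC+06:00.
12:45 Ishan − 6h = 06:45 UTC.
1 March 2025 is a Saturday, so Sundays fall on 2, 9, 16, 23, 30; the last is March 30.
1 October 2025 is a Wednesday, so the first Sunday is October 5 and the fourth is October 26.
At the standard offset (UTC−11:00), 06:45 UTC − 11h = 19:45 Peleph Administrative Region standard time (rolling into the previous day, 1 November 2025).
The standard-time date in Peleph Administrative Region, November 1, 2025, does not fall between 30 March and 26 October, so daylight saving is not in effect and Peleph Administrative Region is at UTC−11:00.
06:45 UTC − 11h = 19:45 Peleph Administrative Region (rolling into the previous day, 1 November 2025).

19:45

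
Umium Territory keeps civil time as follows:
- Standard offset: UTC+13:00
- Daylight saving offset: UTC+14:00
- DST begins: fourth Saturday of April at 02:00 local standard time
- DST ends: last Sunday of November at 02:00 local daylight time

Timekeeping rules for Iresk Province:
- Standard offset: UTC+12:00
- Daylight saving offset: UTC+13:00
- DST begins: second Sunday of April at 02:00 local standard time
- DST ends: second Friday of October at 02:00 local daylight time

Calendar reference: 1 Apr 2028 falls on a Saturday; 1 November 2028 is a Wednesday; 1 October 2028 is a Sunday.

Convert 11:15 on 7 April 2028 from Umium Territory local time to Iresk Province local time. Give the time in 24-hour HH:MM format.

10:15

1 April 2028 is a Saturday, so the first Saturday is April 1 and the fourth is April 22.
1 November 2028 is a Wednesday, so Sundays fall on 5, 12, 19, 26; the last is November 26.
7 April 2028 does not fall between 22 April and 26 November, so daylight saving is not in effect and Umium Territory is at UTC+13:00.
11:15 Umium Territory − 13h = 22:15 UTC (rolling into the previous day, 6 April 2028).
1 April 2028 is a Saturday, so the first Sunday is April 2 and the second is April 9.
1 October 2028 is a Sunday, so the first Friday is October 6 and the second is October 13.
At the standard offset (UTC+12:00), 22:15 UTC + 12h = 10:15 Iresk Province standard time (rolling into the next day, 7 April 2028).
Daylight saving runs 9 April – 13 October; the standard-time date in Iresk Province, 7 April 2028, is outside that window, so Iresk Province is on standard time at UTC+12:00.
22:15 UTC + 12h = 10:15 Iresk Province (rolling into the next day, 7 April 2028).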